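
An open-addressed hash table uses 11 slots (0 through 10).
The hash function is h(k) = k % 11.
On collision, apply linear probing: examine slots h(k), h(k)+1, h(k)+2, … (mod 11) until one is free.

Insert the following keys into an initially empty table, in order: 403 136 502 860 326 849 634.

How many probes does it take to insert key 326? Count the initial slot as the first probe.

403: h=7 -> slot 7
136: h=4 -> slot 4
502: h=7, probe 7,8 -> slot 8
860: h=2 -> slot 2
326: h=7, probe 7,8,9 -> slot 9
849: h=2, probe 2,3 -> slot 3
634: h=7, probe 7,8,9,10 -> slot 10
Table: [—, —, 860, 849, 136, —, —, 403, 502, 326, 634]

3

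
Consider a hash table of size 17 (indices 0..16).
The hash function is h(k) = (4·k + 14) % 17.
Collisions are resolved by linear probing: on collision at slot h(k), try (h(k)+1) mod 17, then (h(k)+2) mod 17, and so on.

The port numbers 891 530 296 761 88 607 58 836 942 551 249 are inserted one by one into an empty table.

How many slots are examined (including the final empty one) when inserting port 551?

10

Insert 891: h=8, slot 8 empty -> index 8.
Insert 530: h=9, slot 9 empty -> index 9.
Insert 296: h=8, slots 8,9 occupied -> index 10.
Insert 761: h=15, slot 15 empty -> index 15.
Insert 88: h=9, slots 9,10 occupied -> index 11.
Insert 607: h=11, slot 11 occupied -> index 12.
Insert 58: h=8, slots 8,9,10,11,12 occupied -> index 13.
Insert 836: h=9, slots 9,10,11,12,13 occupied -> index 14.
Insert 942: h=8, slots 8,9,10,11,12,13,14,15 occupied -> index 16.
Insert 551: h=8, slots 8,9,10,11,12,13,14,15,16 occupied -> index 0.
Insert 249: h=7, slot 7 empty -> index 7.
Table: [551, ., ., ., ., ., ., 249, 891, 530, 296, 88, 607, 58, 836, 761, 942]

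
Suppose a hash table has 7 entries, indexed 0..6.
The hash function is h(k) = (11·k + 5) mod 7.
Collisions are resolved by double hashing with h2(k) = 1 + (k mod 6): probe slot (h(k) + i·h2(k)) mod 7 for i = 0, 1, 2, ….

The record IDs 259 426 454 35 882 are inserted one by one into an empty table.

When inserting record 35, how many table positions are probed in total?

Insert 259: h=5, slot 5 empty => index 5.
Insert 426: h=1, slot 1 empty => index 1.
Insert 454: h=1, h2=5, slot 1 occupied => index 6.
Insert 35: h=5, h2=6, slot 5 occupied => index 4.
Insert 882: h=5, h2=1, slots 5,6 occupied => index 0.
Table: [882, 426, —, —, 35, 259, 454]

2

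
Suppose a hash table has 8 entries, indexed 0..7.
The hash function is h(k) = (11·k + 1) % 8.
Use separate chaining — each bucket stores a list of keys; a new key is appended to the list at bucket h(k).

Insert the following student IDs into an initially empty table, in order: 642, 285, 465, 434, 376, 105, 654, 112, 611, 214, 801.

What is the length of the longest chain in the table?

3

642 → bucket 7
285 → bucket 0
465 → bucket 4
434 → bucket 7 (collision)
376 → bucket 1
105 → bucket 4 (collision)
654 → bucket 3
112 → bucket 1 (collision)
611 → bucket 2
214 → bucket 3 (collision)
801 → bucket 4 (collision)
Final buckets:
0: 285
1: 376 -> 112
2: 611
3: 654 -> 214
4: 465 -> 105 -> 801
5: -
6: -
7: 642 -> 434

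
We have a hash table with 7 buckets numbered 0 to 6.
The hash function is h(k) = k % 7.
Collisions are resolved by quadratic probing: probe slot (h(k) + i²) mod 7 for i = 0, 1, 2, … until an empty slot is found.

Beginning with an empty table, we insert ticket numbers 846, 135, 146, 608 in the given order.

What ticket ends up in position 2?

Insert 846: h=6, slot 6 empty → index 6.
Insert 135: h=2, slot 2 empty → index 2.
Insert 146: h=6, slot 6 occupied → index 0.
Insert 608: h=6, slots 6,0 occupied → index 3.
Table: [146, _, 135, 608, _, _, 846]

135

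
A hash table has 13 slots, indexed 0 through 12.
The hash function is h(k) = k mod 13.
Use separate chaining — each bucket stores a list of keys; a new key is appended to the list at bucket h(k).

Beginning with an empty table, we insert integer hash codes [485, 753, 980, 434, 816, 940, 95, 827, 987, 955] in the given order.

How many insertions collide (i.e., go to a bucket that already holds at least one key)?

4

485 -> bucket 4
753 -> bucket 12
980 -> bucket 5
434 -> bucket 5 (collision)
816 -> bucket 10
940 -> bucket 4 (collision)
95 -> bucket 4 (collision)
827 -> bucket 8
987 -> bucket 12 (collision)
955 -> bucket 6
Final buckets:
0: .
1: .
2: .
3: .
4: 485 -> 940 -> 95
5: 980 -> 434
6: 955
7: .
8: 827
9: .
10: 816
11: .
12: 753 -> 987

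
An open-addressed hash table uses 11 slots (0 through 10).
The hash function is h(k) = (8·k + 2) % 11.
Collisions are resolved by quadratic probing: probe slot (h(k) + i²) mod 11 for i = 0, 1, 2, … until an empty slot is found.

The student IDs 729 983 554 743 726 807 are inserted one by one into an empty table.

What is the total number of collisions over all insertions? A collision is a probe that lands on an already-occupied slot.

4

Insert 729: h=4, slot 4 empty -> index 4.
Insert 983: h=1, slot 1 empty -> index 1.
Insert 554: h=1, slot 1 occupied -> index 2.
Insert 743: h=6, slot 6 empty -> index 6.
Insert 726: h=2, slot 2 occupied -> index 3.
Insert 807: h=1, slots 1,2 occupied -> index 5.
Table: [-, 983, 554, 726, 729, 807, 743, -, -, -, -]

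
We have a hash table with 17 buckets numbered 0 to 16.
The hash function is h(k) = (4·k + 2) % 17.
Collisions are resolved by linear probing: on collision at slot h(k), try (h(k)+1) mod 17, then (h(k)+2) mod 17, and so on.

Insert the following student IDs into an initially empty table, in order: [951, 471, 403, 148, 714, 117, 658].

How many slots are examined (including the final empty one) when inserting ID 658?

Insert 951: h=15, slot 15 empty → index 15.
Insert 471: h=16, slot 16 empty → index 16.
Insert 403: h=16, slot 16 occupied → index 0.
Insert 148: h=16, slots 16,0 occupied → index 1.
Insert 714: h=2, slot 2 empty → index 2.
Insert 117: h=11, slot 11 empty → index 11.
Insert 658: h=16, slots 16,0,1,2 occupied → index 3.
Table: [403, 148, 714, 658, -, -, -, -, -, -, -, 117, -, -, -, 951, 471]

5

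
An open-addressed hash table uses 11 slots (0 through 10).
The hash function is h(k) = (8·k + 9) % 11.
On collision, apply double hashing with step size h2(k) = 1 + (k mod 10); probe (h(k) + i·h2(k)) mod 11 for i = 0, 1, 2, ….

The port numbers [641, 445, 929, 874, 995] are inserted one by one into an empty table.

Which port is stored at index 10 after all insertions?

874

641: h=0 -> slot 0
445: h=5 -> slot 5
929: h=5, h2=10, probe 5,4 -> slot 4
874: h=5, h2=5, probe 5,10 -> slot 10
995: h=5, h2=6, probe 5,0,6 -> slot 6
Table: [641, —, —, —, 929, 445, 995, —, —, —, 874]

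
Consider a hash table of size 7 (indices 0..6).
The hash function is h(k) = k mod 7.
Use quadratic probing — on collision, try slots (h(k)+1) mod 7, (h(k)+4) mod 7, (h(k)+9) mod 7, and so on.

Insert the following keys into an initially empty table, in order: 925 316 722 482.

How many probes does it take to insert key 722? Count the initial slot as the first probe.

3

925: h=1 => slot 1
316: h=1, probe 1,2 => slot 2
722: h=1, probe 1,2,5 => slot 5
482: h=6 => slot 6
Table: [-, 925, 316, -, -, 722, 482]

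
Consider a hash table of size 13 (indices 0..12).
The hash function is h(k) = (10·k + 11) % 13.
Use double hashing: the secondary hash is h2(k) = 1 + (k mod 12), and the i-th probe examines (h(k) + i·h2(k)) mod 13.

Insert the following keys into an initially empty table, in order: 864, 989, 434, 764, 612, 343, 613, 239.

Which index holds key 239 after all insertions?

3

864 hashes to 6; slot 6 is free → place at 6.
989 hashes to 8; slot 8 is free → place at 8.
434 hashes to 9; slot 9 is free → place at 9.
764 hashes to 7; slot 7 is free → place at 7.
612 hashes to 8, h2=1; 8,9 taken → place at 10.
343 hashes to 9, h2=8; 9 taken → place at 4.
613 hashes to 5; slot 5 is free → place at 5.
239 hashes to 9, h2=12; 9,8,7,6,5,4 taken → place at 3.
Table: [-, -, -, 239, 343, 613, 864, 764, 989, 434, 612, -, -]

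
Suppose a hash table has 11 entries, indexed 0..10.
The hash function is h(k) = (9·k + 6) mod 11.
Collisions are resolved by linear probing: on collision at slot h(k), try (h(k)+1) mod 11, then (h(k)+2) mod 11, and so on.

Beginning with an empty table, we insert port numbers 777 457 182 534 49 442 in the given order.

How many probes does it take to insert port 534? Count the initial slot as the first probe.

3

777 hashes to 3; slot 3 is free -> place at 3.
457 hashes to 5; slot 5 is free -> place at 5.
182 hashes to 5; 5 taken -> place at 6.
534 hashes to 5; 5,6 taken -> place at 7.
49 hashes to 7; 7 taken -> place at 8.
442 hashes to 2; slot 2 is free -> place at 2.
Table: [—, —, 442, 777, —, 457, 182, 534, 49, —, —]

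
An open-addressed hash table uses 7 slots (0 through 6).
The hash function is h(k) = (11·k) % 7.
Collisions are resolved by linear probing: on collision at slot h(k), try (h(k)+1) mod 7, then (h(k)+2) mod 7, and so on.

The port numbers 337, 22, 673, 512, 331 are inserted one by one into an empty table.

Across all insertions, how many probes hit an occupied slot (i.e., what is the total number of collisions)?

337: h=4 -> slot 4
22: h=4, probe 4,5 -> slot 5
673: h=4, probe 4,5,6 -> slot 6
512: h=4, probe 4,5,6,0 -> slot 0
331: h=1 -> slot 1
Table: [512, 331, _, _, 337, 22, 673]

6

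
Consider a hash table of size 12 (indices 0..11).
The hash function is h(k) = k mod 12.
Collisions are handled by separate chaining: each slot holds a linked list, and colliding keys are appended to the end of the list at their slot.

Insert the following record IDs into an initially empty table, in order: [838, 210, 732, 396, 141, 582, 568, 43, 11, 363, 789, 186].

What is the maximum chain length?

Insert 838: h=10, bucket 10 empty → new chain.
Insert 210: h=6, bucket 6 empty → new chain.
Insert 732: h=0, bucket 0 empty → new chain.
Insert 396: h=0, bucket 0 nonempty → append to chain.
Insert 141: h=9, bucket 9 empty → new chain.
Insert 582: h=6, bucket 6 nonempty → append to chain.
Insert 568: h=4, bucket 4 empty → new chain.
Insert 43: h=7, bucket 7 empty → new chain.
Insert 11: h=11, bucket 11 empty → new chain.
Insert 363: h=3, bucket 3 empty → new chain.
Insert 789: h=9, bucket 9 nonempty → append to chain.
Insert 186: h=6, bucket 6 nonempty → append to chain.
Final buckets:
0: 732 -> 396
1: .
2: .
3: 363
4: 568
5: .
6: 210 -> 582 -> 186
7: 43
8: .
9: 141 -> 789
10: 838
11: 11

3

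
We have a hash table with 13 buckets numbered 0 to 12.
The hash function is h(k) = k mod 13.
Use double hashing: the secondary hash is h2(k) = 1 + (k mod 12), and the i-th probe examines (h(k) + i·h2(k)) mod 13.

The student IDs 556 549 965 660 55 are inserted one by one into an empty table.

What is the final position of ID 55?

556: h=10 => slot 10
549: h=3 => slot 3
965: h=3, h2=6, probe 3,9 => slot 9
660: h=10, h2=1, probe 10,11 => slot 11
55: h=3, h2=8, probe 3,11,6 => slot 6
Table: [., ., ., 549, ., ., 55, ., ., 965, 556, 660, .]

6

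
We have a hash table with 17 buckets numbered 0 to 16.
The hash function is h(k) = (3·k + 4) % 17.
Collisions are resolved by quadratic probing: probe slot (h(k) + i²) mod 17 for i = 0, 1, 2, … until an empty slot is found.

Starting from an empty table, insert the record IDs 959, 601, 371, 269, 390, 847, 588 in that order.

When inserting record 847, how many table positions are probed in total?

3

Insert 959: h=8, slot 8 empty -> index 8.
Insert 601: h=5, slot 5 empty -> index 5.
Insert 371: h=12, slot 12 empty -> index 12.
Insert 269: h=12, slot 12 occupied -> index 13.
Insert 390: h=1, slot 1 empty -> index 1.
Insert 847: h=12, slots 12,13 occupied -> index 16.
Insert 588: h=0, slot 0 empty -> index 0.
Table: [588, 390, ∅, ∅, ∅, 601, ∅, ∅, 959, ∅, ∅, ∅, 371, 269, ∅, ∅, 847]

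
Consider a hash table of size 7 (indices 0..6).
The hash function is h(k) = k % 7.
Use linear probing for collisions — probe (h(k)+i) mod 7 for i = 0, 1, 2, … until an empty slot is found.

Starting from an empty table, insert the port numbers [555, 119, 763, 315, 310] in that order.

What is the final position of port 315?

555 hashes to 2; slot 2 is free → place at 2.
119 hashes to 0; slot 0 is free → place at 0.
763 hashes to 0; 0 taken → place at 1.
315 hashes to 0; 0,1,2 taken → place at 3.
310 hashes to 2; 2,3 taken → place at 4.
Table: [119, 763, 555, 315, 310, -, -]

3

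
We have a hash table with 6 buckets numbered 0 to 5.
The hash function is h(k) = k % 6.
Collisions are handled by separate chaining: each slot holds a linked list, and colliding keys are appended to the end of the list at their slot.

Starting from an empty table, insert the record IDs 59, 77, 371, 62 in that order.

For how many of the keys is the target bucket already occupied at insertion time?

2

Insert 59: h=5, bucket 5 empty → new chain.
Insert 77: h=5, bucket 5 nonempty → append to chain.
Insert 371: h=5, bucket 5 nonempty → append to chain.
Insert 62: h=2, bucket 2 empty → new chain.
Final buckets:
0: —
1: —
2: 62
3: —
4: —
5: 59 -> 77 -> 371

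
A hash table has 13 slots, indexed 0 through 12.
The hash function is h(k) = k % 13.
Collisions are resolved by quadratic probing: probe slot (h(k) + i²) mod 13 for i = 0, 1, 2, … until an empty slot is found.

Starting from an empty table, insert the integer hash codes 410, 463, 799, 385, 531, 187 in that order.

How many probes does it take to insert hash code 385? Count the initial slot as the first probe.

410: h=7 => slot 7
463: h=8 => slot 8
799: h=6 => slot 6
385: h=8, probe 8,9 => slot 9
531: h=11 => slot 11
187: h=5 => slot 5
Table: [—, —, —, —, —, 187, 799, 410, 463, 385, —, 531, —]

2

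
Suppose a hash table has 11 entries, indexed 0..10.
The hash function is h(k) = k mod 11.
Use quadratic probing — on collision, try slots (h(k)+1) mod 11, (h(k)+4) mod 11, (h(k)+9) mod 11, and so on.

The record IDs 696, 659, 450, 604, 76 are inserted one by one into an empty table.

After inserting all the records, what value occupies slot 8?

696: h=3 => slot 3
659: h=10 => slot 10
450: h=10, probe 10,0 => slot 0
604: h=10, probe 10,0,3,8 => slot 8
76: h=10, probe 10,0,3,8,4 => slot 4
Table: [450, ∅, ∅, 696, 76, ∅, ∅, ∅, 604, ∅, 659]

604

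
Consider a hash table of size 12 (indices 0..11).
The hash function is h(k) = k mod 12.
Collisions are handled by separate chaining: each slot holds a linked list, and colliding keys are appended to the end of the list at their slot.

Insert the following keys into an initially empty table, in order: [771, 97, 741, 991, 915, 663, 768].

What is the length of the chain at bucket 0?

Insert 771: h=3, bucket 3 empty → new chain.
Insert 97: h=1, bucket 1 empty → new chain.
Insert 741: h=9, bucket 9 empty → new chain.
Insert 991: h=7, bucket 7 empty → new chain.
Insert 915: h=3, bucket 3 nonempty → append to chain.
Insert 663: h=3, bucket 3 nonempty → append to chain.
Insert 768: h=0, bucket 0 empty → new chain.
Final buckets:
0: 768
1: 97
2: —
3: 771 -> 915 -> 663
4: —
5: —
6: —
7: 991
8: —
9: 741
10: —
11: —

1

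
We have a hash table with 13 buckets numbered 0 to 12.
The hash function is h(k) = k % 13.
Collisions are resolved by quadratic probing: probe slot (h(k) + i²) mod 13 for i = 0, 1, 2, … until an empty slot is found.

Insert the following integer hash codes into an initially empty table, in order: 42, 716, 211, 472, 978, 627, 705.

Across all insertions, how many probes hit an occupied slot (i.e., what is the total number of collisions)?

11

42: h=3 → slot 3
716: h=1 → slot 1
211: h=3, probe 3,4 → slot 4
472: h=4, probe 4,5 → slot 5
978: h=3, probe 3,4,7 → slot 7
627: h=3, probe 3,4,7,12 → slot 12
705: h=3, probe 3,4,7,12,6 → slot 6
Table: [—, 716, —, 42, 211, 472, 705, 978, —, —, —, —, 627]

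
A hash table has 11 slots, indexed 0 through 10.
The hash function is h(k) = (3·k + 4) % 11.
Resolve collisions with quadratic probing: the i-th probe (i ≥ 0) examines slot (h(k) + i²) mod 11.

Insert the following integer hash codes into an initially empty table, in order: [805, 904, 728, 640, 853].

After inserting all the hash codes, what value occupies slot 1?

853

Insert 805: h=10, slot 10 empty → index 10.
Insert 904: h=10, slot 10 occupied → index 0.
Insert 728: h=10, slots 10,0 occupied → index 3.
Insert 640: h=10, slots 10,0,3 occupied → index 8.
Insert 853: h=0, slot 0 occupied → index 1.
Table: [904, 853, -, 728, -, -, -, -, 640, -, 805]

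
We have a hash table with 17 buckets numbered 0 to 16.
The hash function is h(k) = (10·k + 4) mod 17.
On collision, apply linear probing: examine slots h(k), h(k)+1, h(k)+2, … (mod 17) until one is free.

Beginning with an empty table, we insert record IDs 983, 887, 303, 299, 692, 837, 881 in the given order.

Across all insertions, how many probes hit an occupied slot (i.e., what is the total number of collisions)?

4

Insert 983: h=8, slot 8 empty → index 8.
Insert 887: h=0, slot 0 empty → index 0.
Insert 303: h=8, slot 8 occupied → index 9.
Insert 299: h=2, slot 2 empty → index 2.
Insert 692: h=5, slot 5 empty → index 5.
Insert 837: h=10, slot 10 empty → index 10.
Insert 881: h=8, slots 8,9,10 occupied → index 11.
Table: [887, —, 299, —, —, 692, —, —, 983, 303, 837, 881, —, —, —, —, —]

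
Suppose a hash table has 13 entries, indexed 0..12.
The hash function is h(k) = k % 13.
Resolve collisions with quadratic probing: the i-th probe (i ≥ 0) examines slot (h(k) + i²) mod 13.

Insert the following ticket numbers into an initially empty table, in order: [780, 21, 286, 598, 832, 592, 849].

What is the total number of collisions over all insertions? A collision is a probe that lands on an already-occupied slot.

780 hashes to 0; slot 0 is free -> place at 0.
21 hashes to 8; slot 8 is free -> place at 8.
286 hashes to 0; 0 taken -> place at 1.
598 hashes to 0; 0,1 taken -> place at 4.
832 hashes to 0; 0,1,4 taken -> place at 9.
592 hashes to 7; slot 7 is free -> place at 7.
849 hashes to 4; 4 taken -> place at 5.
Table: [780, 286, ∅, ∅, 598, 849, ∅, 592, 21, 832, ∅, ∅, ∅]

7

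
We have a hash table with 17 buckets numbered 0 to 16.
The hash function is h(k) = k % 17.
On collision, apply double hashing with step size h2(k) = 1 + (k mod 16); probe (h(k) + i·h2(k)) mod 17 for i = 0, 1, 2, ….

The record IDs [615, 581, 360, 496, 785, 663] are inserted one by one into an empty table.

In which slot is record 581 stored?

Insert 615: h=3, slot 3 empty → index 3.
Insert 581: h=3, h2=6, slot 3 occupied → index 9.
Insert 360: h=3, h2=9, slot 3 occupied → index 12.
Insert 496: h=3, h2=1, slot 3 occupied → index 4.
Insert 785: h=3, h2=2, slot 3 occupied → index 5.
Insert 663: h=0, slot 0 empty → index 0.
Table: [663, -, -, 615, 496, 785, -, -, -, 581, -, -, 360, -, -, -, -]

9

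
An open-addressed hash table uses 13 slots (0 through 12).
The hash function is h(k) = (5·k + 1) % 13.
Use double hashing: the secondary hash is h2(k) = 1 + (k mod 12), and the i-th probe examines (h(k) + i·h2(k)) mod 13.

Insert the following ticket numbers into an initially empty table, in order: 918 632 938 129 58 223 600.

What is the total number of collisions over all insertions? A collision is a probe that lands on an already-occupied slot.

Insert 918: h=2, slot 2 empty → index 2.
Insert 632: h=2, h2=9, slot 2 occupied → index 11.
Insert 938: h=11, h2=3, slot 11 occupied → index 1.
Insert 129: h=9, slot 9 empty → index 9.
Insert 58: h=5, slot 5 empty → index 5.
Insert 223: h=11, h2=8, slot 11 occupied → index 6.
Insert 600: h=11, h2=1, slot 11 occupied → index 12.
Table: [., 938, 918, ., ., 58, 223, ., ., 129, ., 632, 600]

4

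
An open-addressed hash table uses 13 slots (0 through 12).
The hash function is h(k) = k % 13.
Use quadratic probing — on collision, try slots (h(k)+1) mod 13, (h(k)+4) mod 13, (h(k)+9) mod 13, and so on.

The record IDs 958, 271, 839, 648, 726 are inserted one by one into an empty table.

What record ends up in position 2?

958: h=9 → slot 9
271: h=11 → slot 11
839: h=7 → slot 7
648: h=11, probe 11,12 → slot 12
726: h=11, probe 11,12,2 → slot 2
Table: [∅, ∅, 726, ∅, ∅, ∅, ∅, 839, ∅, 958, ∅, 271, 648]

726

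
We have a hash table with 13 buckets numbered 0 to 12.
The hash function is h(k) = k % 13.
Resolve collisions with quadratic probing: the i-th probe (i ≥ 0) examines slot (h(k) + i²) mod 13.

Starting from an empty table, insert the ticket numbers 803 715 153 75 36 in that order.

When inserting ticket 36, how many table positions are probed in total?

803 hashes to 10; slot 10 is free => place at 10.
715 hashes to 0; slot 0 is free => place at 0.
153 hashes to 10; 10 taken => place at 11.
75 hashes to 10; 10,11 taken => place at 1.
36 hashes to 10; 10,11,1 taken => place at 6.
Table: [715, 75, -, -, -, -, 36, -, -, -, 803, 153, -]

4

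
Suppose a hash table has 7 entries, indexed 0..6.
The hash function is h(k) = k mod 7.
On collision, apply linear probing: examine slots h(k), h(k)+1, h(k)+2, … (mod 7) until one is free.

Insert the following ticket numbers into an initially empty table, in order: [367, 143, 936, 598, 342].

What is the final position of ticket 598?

6

367 hashes to 3; slot 3 is free → place at 3.
143 hashes to 3; 3 taken → place at 4.
936 hashes to 5; slot 5 is free → place at 5.
598 hashes to 3; 3,4,5 taken → place at 6.
342 hashes to 6; 6 taken → place at 0.
Table: [342, ., ., 367, 143, 936, 598]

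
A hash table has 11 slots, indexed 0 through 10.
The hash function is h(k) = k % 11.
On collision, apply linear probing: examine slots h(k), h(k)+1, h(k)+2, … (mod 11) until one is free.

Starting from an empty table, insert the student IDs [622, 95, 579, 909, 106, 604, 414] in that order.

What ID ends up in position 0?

622 hashes to 6; slot 6 is free -> place at 6.
95 hashes to 7; slot 7 is free -> place at 7.
579 hashes to 7; 7 taken -> place at 8.
909 hashes to 7; 7,8 taken -> place at 9.
106 hashes to 7; 7,8,9 taken -> place at 10.
604 hashes to 10; 10 taken -> place at 0.
414 hashes to 7; 7,8,9,10,0 taken -> place at 1.
Table: [604, 414, —, —, —, —, 622, 95, 579, 909, 106]

604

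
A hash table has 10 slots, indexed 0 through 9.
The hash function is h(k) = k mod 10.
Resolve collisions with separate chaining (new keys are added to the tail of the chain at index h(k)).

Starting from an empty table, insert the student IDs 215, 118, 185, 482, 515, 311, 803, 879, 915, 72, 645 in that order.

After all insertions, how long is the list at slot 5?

5

215 → bucket 5
118 → bucket 8
185 → bucket 5 (collision)
482 → bucket 2
515 → bucket 5 (collision)
311 → bucket 1
803 → bucket 3
879 → bucket 9
915 → bucket 5 (collision)
72 → bucket 2 (collision)
645 → bucket 5 (collision)
Final buckets:
0: -
1: 311
2: 482 -> 72
3: 803
4: -
5: 215 -> 185 -> 515 -> 915 -> 645
6: -
7: -
8: 118
9: 879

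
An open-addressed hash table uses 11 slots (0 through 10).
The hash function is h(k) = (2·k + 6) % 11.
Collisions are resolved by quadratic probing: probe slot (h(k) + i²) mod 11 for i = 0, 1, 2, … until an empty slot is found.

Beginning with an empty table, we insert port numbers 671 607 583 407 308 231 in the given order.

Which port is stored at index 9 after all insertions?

671: h=6 -> slot 6
607: h=10 -> slot 10
583: h=6, probe 6,7 -> slot 7
407: h=6, probe 6,7,10,4 -> slot 4
308: h=6, probe 6,7,10,4,0 -> slot 0
231: h=6, probe 6,7,10,4,0,9 -> slot 9
Table: [308, -, -, -, 407, -, 671, 583, -, 231, 607]

231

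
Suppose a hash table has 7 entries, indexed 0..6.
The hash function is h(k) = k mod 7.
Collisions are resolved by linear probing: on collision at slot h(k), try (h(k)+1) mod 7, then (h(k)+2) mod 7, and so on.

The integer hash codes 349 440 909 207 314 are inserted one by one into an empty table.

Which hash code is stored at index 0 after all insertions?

440

349: h=6 => slot 6
440: h=6, probe 6,0 => slot 0
909: h=6, probe 6,0,1 => slot 1
207: h=4 => slot 4
314: h=6, probe 6,0,1,2 => slot 2
Table: [440, 909, 314, _, 207, _, 349]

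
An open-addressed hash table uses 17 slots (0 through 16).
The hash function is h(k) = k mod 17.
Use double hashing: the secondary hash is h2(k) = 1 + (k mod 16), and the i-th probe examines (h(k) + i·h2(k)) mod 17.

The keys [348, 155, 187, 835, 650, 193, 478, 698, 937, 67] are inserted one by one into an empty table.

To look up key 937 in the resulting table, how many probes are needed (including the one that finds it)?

348: h=8 -> slot 8
155: h=2 -> slot 2
187: h=0 -> slot 0
835: h=2, h2=4, probe 2,6 -> slot 6
650: h=4 -> slot 4
193: h=6, h2=2, probe 6,8,10 -> slot 10
478: h=2, h2=15, probe 2,0,15 -> slot 15
698: h=1 -> slot 1
937: h=2, h2=10, probe 2,12 -> slot 12
67: h=16 -> slot 16
Table: [187, 698, 155, _, 650, _, 835, _, 348, _, 193, _, 937, _, _, 478, 67]
Lookup 937: h=2, h2=10, probe 2,12 → found at 12.

2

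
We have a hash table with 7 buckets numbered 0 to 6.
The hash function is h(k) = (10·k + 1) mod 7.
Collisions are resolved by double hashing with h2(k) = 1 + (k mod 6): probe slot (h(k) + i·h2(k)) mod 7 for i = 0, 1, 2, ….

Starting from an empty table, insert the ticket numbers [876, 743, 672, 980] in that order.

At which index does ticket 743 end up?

3

876 hashes to 4; slot 4 is free → place at 4.
743 hashes to 4, h2=6; 4 taken → place at 3.
672 hashes to 1; slot 1 is free → place at 1.
980 hashes to 1, h2=3; 1,4 taken → place at 0.
Table: [980, 672, —, 743, 876, —, —]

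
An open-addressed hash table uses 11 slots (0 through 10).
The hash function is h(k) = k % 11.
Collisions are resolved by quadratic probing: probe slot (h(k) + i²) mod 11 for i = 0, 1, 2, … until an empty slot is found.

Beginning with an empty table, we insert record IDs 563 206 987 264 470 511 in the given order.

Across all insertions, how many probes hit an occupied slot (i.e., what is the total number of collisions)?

563 hashes to 2; slot 2 is free -> place at 2.
206 hashes to 8; slot 8 is free -> place at 8.
987 hashes to 8; 8 taken -> place at 9.
264 hashes to 0; slot 0 is free -> place at 0.
470 hashes to 8; 8,9 taken -> place at 1.
511 hashes to 5; slot 5 is free -> place at 5.
Table: [264, 470, 563, —, —, 511, —, —, 206, 987, —]

3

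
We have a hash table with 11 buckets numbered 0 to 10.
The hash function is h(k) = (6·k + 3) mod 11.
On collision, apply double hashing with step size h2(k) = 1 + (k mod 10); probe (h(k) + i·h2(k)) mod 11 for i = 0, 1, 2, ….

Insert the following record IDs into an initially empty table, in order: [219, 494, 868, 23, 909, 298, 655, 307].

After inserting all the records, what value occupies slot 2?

494

219: h=8 -> slot 8
494: h=8, h2=5, probe 8,2 -> slot 2
868: h=8, h2=9, probe 8,6 -> slot 6
23: h=9 -> slot 9
909: h=1 -> slot 1
298: h=9, h2=9, probe 9,7 -> slot 7
655: h=6, h2=6, probe 6,1,7,2,8,3 -> slot 3
307: h=8, h2=8, probe 8,5 -> slot 5
Table: [., 909, 494, 655, ., 307, 868, 298, 219, 23, .]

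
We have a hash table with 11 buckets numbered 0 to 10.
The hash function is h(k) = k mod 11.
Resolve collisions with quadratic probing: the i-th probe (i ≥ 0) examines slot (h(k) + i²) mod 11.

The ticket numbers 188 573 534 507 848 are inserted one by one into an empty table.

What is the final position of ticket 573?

2

188 hashes to 1; slot 1 is free => place at 1.
573 hashes to 1; 1 taken => place at 2.
534 hashes to 6; slot 6 is free => place at 6.
507 hashes to 1; 1,2 taken => place at 5.
848 hashes to 1; 1,2,5 taken => place at 10.
Table: [_, 188, 573, _, _, 507, 534, _, _, _, 848]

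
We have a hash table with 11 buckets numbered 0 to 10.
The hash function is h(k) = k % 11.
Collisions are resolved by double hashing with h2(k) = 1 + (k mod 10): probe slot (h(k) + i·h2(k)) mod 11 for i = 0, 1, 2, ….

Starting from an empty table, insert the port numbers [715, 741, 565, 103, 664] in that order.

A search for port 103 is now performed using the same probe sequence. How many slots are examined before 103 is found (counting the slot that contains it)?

Insert 715: h=0, slot 0 empty => index 0.
Insert 741: h=4, slot 4 empty => index 4.
Insert 565: h=4, h2=6, slot 4 occupied => index 10.
Insert 103: h=4, h2=4, slot 4 occupied => index 8.
Insert 664: h=4, h2=5, slot 4 occupied => index 9.
Table: [715, -, -, -, 741, -, -, -, 103, 664, 565]
Lookup 103: h=4, h2=4, probe 4,8 → found at 8.

2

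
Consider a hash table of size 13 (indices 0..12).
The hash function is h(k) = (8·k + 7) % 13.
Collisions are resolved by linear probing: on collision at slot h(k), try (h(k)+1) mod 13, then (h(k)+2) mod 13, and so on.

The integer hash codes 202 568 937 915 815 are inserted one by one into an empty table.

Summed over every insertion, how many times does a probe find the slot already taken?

202 hashes to 11; slot 11 is free => place at 11.
568 hashes to 1; slot 1 is free => place at 1.
937 hashes to 2; slot 2 is free => place at 2.
915 hashes to 8; slot 8 is free => place at 8.
815 hashes to 1; 1,2 taken => place at 3.
Table: [∅, 568, 937, 815, ∅, ∅, ∅, ∅, 915, ∅, ∅, 202, ∅]

2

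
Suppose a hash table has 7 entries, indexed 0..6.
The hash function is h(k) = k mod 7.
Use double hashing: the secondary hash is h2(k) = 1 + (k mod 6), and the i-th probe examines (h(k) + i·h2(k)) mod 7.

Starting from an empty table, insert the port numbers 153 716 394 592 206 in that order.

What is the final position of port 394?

153 hashes to 6; slot 6 is free → place at 6.
716 hashes to 2; slot 2 is free → place at 2.
394 hashes to 2, h2=5; 2 taken → place at 0.
592 hashes to 4; slot 4 is free → place at 4.
206 hashes to 3; slot 3 is free → place at 3.
Table: [394, —, 716, 206, 592, —, 153]

0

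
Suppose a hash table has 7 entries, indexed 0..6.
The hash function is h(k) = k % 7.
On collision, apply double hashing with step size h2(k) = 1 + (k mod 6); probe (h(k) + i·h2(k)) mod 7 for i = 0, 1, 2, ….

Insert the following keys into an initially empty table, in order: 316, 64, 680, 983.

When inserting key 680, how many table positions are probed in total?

2

316: h=1 → slot 1
64: h=1, h2=5, probe 1,6 → slot 6
680: h=1, h2=3, probe 1,4 → slot 4
983: h=3 → slot 3
Table: [-, 316, -, 983, 680, -, 64]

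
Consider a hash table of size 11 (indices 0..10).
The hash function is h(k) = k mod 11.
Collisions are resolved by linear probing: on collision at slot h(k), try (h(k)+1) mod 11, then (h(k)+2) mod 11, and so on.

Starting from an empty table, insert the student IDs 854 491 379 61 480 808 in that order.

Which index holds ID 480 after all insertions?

9

854 hashes to 7; slot 7 is free -> place at 7.
491 hashes to 7; 7 taken -> place at 8.
379 hashes to 5; slot 5 is free -> place at 5.
61 hashes to 6; slot 6 is free -> place at 6.
480 hashes to 7; 7,8 taken -> place at 9.
808 hashes to 5; 5,6,7,8,9 taken -> place at 10.
Table: [., ., ., ., ., 379, 61, 854, 491, 480, 808]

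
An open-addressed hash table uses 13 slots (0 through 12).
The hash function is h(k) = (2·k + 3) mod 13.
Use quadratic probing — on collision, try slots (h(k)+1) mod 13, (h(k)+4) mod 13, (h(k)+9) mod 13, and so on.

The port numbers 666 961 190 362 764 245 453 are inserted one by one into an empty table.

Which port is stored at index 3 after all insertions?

Insert 666: h=9, slot 9 empty → index 9.
Insert 961: h=1, slot 1 empty → index 1.
Insert 190: h=6, slot 6 empty → index 6.
Insert 362: h=12, slot 12 empty → index 12.
Insert 764: h=10, slot 10 empty → index 10.
Insert 245: h=12, slot 12 occupied → index 0.
Insert 453: h=12, slots 12,0 occupied → index 3.
Table: [245, 961, -, 453, -, -, 190, -, -, 666, 764, -, 362]

453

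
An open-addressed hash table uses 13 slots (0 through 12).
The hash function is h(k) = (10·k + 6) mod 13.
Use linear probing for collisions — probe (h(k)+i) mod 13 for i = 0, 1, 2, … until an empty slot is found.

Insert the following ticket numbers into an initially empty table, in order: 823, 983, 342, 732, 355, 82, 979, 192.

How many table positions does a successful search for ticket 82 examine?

6

Insert 823: h=7, slot 7 empty -> index 7.
Insert 983: h=8, slot 8 empty -> index 8.
Insert 342: h=7, slots 7,8 occupied -> index 9.
Insert 732: h=7, slots 7,8,9 occupied -> index 10.
Insert 355: h=7, slots 7,8,9,10 occupied -> index 11.
Insert 82: h=7, slots 7,8,9,10,11 occupied -> index 12.
Insert 979: h=7, slots 7,8,9,10,11,12 occupied -> index 0.
Insert 192: h=2, slot 2 empty -> index 2.
Table: [979, ∅, 192, ∅, ∅, ∅, ∅, 823, 983, 342, 732, 355, 82]
Lookup 82: h=7, probe 7,8,9,10,11,12 → found at 12.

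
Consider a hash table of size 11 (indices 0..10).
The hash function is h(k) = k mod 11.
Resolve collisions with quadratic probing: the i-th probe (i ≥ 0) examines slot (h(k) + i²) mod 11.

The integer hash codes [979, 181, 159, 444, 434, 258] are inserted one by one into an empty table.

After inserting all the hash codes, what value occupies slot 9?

434

979 hashes to 0; slot 0 is free => place at 0.
181 hashes to 5; slot 5 is free => place at 5.
159 hashes to 5; 5 taken => place at 6.
444 hashes to 4; slot 4 is free => place at 4.
434 hashes to 5; 5,6 taken => place at 9.
258 hashes to 5; 5,6,9 taken => place at 3.
Table: [979, ∅, ∅, 258, 444, 181, 159, ∅, ∅, 434, ∅]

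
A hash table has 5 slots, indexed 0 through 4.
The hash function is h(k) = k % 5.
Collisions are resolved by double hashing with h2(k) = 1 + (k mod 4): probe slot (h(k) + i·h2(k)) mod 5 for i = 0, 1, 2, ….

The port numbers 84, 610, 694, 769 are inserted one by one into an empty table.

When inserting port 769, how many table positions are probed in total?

Insert 84: h=4, slot 4 empty → index 4.
Insert 610: h=0, slot 0 empty → index 0.
Insert 694: h=4, h2=3, slot 4 occupied → index 2.
Insert 769: h=4, h2=2, slot 4 occupied → index 1.
Table: [610, 769, 694, ∅, 84]

2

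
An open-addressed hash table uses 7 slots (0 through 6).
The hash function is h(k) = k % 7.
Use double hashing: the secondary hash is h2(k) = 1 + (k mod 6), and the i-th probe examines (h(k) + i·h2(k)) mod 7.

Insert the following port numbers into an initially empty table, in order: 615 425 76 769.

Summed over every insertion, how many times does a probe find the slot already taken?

2

Insert 615: h=6, slot 6 empty → index 6.
Insert 425: h=5, slot 5 empty → index 5.
Insert 76: h=6, h2=5, slot 6 occupied → index 4.
Insert 769: h=6, h2=2, slot 6 occupied → index 1.
Table: [., 769, ., ., 76, 425, 615]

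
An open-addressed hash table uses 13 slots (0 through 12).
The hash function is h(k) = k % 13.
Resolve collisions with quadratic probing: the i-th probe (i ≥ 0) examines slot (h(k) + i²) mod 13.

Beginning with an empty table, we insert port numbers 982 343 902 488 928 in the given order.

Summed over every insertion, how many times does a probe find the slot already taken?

4

982 hashes to 7; slot 7 is free -> place at 7.
343 hashes to 5; slot 5 is free -> place at 5.
902 hashes to 5; 5 taken -> place at 6.
488 hashes to 7; 7 taken -> place at 8.
928 hashes to 5; 5,6 taken -> place at 9.
Table: [-, -, -, -, -, 343, 902, 982, 488, 928, -, -, -]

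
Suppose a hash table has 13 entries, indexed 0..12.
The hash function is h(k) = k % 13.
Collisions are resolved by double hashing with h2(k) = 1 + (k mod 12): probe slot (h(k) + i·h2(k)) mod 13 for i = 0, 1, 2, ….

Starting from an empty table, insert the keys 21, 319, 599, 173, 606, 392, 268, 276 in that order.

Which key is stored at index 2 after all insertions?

606

21: h=8 -> slot 8
319: h=7 -> slot 7
599: h=1 -> slot 1
173: h=4 -> slot 4
606: h=8, h2=7, probe 8,2 -> slot 2
392: h=2, h2=9, probe 2,11 -> slot 11
268: h=8, h2=5, probe 8,0 -> slot 0
276: h=3 -> slot 3
Table: [268, 599, 606, 276, 173, ∅, ∅, 319, 21, ∅, ∅, 392, ∅]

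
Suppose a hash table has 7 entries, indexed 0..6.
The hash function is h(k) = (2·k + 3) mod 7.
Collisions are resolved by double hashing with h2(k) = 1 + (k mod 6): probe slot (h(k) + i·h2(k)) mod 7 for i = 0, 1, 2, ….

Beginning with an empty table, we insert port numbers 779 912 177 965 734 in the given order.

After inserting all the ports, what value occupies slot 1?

912

779: h=0 => slot 0
912: h=0, h2=1, probe 0,1 => slot 1
177: h=0, h2=4, probe 0,4 => slot 4
965: h=1, h2=6, probe 1,0,6 => slot 6
734: h=1, h2=3, probe 1,4,0,3 => slot 3
Table: [779, 912, ., 734, 177, ., 965]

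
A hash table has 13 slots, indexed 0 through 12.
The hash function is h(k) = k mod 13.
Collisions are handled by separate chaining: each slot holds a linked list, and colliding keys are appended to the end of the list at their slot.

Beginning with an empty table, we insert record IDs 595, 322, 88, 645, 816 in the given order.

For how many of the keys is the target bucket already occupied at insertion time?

Insert 595: h=10, bucket 10 empty -> new chain.
Insert 322: h=10, bucket 10 nonempty -> append to chain.
Insert 88: h=10, bucket 10 nonempty -> append to chain.
Insert 645: h=8, bucket 8 empty -> new chain.
Insert 816: h=10, bucket 10 nonempty -> append to chain.
Final buckets:
0: .
1: .
2: .
3: .
4: .
5: .
6: .
7: .
8: 645
9: .
10: 595 -> 322 -> 88 -> 816
11: .
12: .

3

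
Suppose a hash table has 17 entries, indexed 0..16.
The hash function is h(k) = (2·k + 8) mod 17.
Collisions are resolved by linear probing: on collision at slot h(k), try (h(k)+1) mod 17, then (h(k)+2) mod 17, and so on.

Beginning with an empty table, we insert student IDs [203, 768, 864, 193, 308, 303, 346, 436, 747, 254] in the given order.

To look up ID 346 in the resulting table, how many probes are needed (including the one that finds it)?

3

203: h=6 → slot 6
768: h=14 → slot 14
864: h=2 → slot 2
193: h=3 → slot 3
308: h=12 → slot 12
303: h=2, probe 2,3,4 → slot 4
346: h=3, probe 3,4,5 → slot 5
436: h=13 → slot 13
747: h=6, probe 6,7 → slot 7
254: h=6, probe 6,7,8 → slot 8
Table: [—, —, 864, 193, 303, 346, 203, 747, 254, —, —, —, 308, 436, 768, —, —]
Lookup 346: h=3, probe 3,4,5 → found at 5.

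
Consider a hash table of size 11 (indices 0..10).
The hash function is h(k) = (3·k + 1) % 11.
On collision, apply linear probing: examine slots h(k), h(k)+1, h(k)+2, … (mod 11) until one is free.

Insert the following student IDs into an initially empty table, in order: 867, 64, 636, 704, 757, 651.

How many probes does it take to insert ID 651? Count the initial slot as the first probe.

4

867 hashes to 6; slot 6 is free => place at 6.
64 hashes to 6; 6 taken => place at 7.
636 hashes to 6; 6,7 taken => place at 8.
704 hashes to 1; slot 1 is free => place at 1.
757 hashes to 6; 6,7,8 taken => place at 9.
651 hashes to 7; 7,8,9 taken => place at 10.
Table: [-, 704, -, -, -, -, 867, 64, 636, 757, 651]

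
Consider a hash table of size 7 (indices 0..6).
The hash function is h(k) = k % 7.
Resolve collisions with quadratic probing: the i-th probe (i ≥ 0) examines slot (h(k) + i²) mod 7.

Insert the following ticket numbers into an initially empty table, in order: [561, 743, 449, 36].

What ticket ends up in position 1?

Insert 561: h=1, slot 1 empty → index 1.
Insert 743: h=1, slot 1 occupied → index 2.
Insert 449: h=1, slots 1,2 occupied → index 5.
Insert 36: h=1, slots 1,2,5 occupied → index 3.
Table: [∅, 561, 743, 36, ∅, 449, ∅]

561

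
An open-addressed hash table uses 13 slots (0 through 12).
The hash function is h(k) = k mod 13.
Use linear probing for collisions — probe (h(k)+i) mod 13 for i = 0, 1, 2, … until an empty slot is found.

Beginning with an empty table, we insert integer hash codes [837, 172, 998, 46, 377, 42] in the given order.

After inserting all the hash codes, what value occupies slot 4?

42

837: h=5 => slot 5
172: h=3 => slot 3
998: h=10 => slot 10
46: h=7 => slot 7
377: h=0 => slot 0
42: h=3, probe 3,4 => slot 4
Table: [377, ∅, ∅, 172, 42, 837, ∅, 46, ∅, ∅, 998, ∅, ∅]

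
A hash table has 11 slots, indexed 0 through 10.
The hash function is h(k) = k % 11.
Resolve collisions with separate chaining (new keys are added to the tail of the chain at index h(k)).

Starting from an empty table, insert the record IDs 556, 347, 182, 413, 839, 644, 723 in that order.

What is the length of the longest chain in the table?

5

556 → bucket 6
347 → bucket 6 (collision)
182 → bucket 6 (collision)
413 → bucket 6 (collision)
839 → bucket 3
644 → bucket 6 (collision)
723 → bucket 8
Final buckets:
0: ∅
1: ∅
2: ∅
3: 839
4: ∅
5: ∅
6: 556 -> 347 -> 182 -> 413 -> 644
7: ∅
8: 723
9: ∅
10: ∅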